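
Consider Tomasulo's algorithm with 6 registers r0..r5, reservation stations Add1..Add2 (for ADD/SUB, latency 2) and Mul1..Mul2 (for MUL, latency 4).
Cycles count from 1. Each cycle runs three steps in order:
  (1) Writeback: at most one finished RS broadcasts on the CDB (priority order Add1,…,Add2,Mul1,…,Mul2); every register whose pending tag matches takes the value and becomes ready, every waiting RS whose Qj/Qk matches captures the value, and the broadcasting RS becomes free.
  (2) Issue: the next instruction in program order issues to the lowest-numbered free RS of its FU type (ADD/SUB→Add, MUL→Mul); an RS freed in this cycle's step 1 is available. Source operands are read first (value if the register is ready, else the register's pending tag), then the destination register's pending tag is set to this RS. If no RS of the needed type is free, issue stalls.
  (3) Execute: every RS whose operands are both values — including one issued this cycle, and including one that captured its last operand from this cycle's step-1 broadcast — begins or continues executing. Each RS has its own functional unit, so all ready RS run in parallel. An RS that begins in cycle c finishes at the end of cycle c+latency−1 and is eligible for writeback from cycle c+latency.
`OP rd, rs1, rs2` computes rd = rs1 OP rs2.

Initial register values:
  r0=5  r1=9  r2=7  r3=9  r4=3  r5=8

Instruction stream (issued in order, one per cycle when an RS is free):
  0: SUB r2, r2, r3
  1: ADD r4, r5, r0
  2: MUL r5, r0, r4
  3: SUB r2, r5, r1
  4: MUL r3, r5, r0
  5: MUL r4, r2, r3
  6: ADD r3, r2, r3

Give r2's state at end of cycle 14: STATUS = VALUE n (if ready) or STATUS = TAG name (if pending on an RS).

STATUS = VALUE 56

c1: issue SUB r2<-Add1 | r0:5,r1:9,r2:Add1,r3:9,r4:3,r5:8
c2: issue ADD r4<-Add2 | r0:5,r1:9,r2:Add1,r3:9,r4:Add2,r5:8
c3: CDB Add1=-2; issue MUL r5<-Mul1 | r0:5,r1:9,r2:-2,r3:9,r4:Add2,r5:Mul1
c4: CDB Add2=13; issue SUB r2<-Add1 | r0:5,r1:9,r2:Add1,r3:9,r4:13,r5:Mul1
c5: issue MUL r3<-Mul2 | r0:5,r1:9,r2:Add1,r3:Mul2,r4:13,r5:Mul1
c6: stall | r0:5,r1:9,r2:Add1,r3:Mul2,r4:13,r5:Mul1
c7: stall | r0:5,r1:9,r2:Add1,r3:Mul2,r4:13,r5:Mul1
c8: CDB Mul1=65; issue MUL r4<-Mul1 | r0:5,r1:9,r2:Add1,r3:Mul2,r4:Mul1,r5:65
c9: issue ADD r3<-Add2 | r0:5,r1:9,r2:Add1,r3:Add2,r4:Mul1,r5:65
c10: CDB Add1=56 | r0:5,r1:9,r2:56,r3:Add2,r4:Mul1,r5:65
c11: - | r0:5,r1:9,r2:56,r3:Add2,r4:Mul1,r5:65
c12: CDB Mul2=325 | r0:5,r1:9,r2:56,r3:Add2,r4:Mul1,r5:65
c13: - | r0:5,r1:9,r2:56,r3:Add2,r4:Mul1,r5:65
c14: CDB Add2=381 | r0:5,r1:9,r2:56,r3:381,r4:Mul1,r5:65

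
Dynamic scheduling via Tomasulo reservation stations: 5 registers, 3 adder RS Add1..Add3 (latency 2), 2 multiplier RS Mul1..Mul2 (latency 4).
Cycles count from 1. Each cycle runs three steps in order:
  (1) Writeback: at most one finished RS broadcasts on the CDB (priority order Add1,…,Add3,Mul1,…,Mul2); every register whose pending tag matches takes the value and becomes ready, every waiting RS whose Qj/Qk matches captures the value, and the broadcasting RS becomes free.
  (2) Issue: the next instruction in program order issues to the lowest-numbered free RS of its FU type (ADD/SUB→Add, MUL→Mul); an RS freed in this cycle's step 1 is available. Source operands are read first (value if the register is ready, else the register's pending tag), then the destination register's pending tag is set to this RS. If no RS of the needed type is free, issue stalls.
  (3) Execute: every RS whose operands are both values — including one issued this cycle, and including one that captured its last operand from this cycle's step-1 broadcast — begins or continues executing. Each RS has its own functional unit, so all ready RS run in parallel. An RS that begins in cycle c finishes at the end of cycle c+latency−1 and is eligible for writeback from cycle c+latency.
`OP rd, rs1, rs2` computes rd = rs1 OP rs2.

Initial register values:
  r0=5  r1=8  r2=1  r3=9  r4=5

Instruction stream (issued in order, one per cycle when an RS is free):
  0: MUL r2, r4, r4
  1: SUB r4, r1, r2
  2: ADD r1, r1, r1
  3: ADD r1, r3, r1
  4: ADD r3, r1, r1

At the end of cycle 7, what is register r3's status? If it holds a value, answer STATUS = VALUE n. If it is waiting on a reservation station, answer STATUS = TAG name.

STATUS = TAG Add2

cycle 1: issue MUL r2<-Mul1 // r0:5,r1:8,r2:Mul1,r3:9,r4:5
cycle 2: issue SUB r4<-Add1 // r0:5,r1:8,r2:Mul1,r3:9,r4:Add1
cycle 3: issue ADD r1<-Add2 // r0:5,r1:Add2,r2:Mul1,r3:9,r4:Add1
cycle 4: issue ADD r1<-Add3 // r0:5,r1:Add3,r2:Mul1,r3:9,r4:Add1
cycle 5: CDB Add2=16; issue ADD r3<-Add2 // r0:5,r1:Add3,r2:Mul1,r3:Add2,r4:Add1
cycle 6: CDB Mul1=25 // r0:5,r1:Add3,r2:25,r3:Add2,r4:Add1
cycle 7: CDB Add3=25 // r0:5,r1:25,r2:25,r3:Add2,r4:Add1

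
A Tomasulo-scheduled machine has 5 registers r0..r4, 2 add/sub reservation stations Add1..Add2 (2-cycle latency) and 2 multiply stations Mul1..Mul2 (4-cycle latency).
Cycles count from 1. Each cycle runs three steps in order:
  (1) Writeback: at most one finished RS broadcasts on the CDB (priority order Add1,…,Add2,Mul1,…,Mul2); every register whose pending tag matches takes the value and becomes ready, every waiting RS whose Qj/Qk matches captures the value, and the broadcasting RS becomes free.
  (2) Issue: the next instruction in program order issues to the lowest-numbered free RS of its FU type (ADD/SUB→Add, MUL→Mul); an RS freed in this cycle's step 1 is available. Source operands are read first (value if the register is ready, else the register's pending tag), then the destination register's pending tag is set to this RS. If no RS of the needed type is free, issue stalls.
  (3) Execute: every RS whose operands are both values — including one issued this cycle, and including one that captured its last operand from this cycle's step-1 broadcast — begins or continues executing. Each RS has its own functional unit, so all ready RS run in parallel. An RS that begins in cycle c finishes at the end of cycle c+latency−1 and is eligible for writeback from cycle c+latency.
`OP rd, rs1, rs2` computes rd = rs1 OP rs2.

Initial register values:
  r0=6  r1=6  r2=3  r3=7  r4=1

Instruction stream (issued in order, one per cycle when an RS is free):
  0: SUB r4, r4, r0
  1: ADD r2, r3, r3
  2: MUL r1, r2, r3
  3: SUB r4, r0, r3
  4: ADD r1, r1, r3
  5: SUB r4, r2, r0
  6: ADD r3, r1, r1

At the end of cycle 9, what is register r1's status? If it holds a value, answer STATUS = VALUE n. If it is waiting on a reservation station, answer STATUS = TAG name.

STATUS = TAG Add2

  c1: issue SUB r4<-Add1  regs: r0:6,r1:6,r2:3,r3:7,r4:Add1
  c2: issue ADD r2<-Add2  regs: r0:6,r1:6,r2:Add2,r3:7,r4:Add1
  c3: CDB Add1=-5; issue MUL r1<-Mul1  regs: r0:6,r1:Mul1,r2:Add2,r3:7,r4:-5
  c4: CDB Add2=14; issue SUB r4<-Add1  regs: r0:6,r1:Mul1,r2:14,r3:7,r4:Add1
  c5: issue ADD r1<-Add2  regs: r0:6,r1:Add2,r2:14,r3:7,r4:Add1
  c6: CDB Add1=-1; issue SUB r4<-Add1  regs: r0:6,r1:Add2,r2:14,r3:7,r4:Add1
  c7: stall  regs: r0:6,r1:Add2,r2:14,r3:7,r4:Add1
  c8: CDB Add1=8; issue ADD r3<-Add1  regs: r0:6,r1:Add2,r2:14,r3:Add1,r4:8
  c9: CDB Mul1=98  regs: r0:6,r1:Add2,r2:14,r3:Add1,r4:8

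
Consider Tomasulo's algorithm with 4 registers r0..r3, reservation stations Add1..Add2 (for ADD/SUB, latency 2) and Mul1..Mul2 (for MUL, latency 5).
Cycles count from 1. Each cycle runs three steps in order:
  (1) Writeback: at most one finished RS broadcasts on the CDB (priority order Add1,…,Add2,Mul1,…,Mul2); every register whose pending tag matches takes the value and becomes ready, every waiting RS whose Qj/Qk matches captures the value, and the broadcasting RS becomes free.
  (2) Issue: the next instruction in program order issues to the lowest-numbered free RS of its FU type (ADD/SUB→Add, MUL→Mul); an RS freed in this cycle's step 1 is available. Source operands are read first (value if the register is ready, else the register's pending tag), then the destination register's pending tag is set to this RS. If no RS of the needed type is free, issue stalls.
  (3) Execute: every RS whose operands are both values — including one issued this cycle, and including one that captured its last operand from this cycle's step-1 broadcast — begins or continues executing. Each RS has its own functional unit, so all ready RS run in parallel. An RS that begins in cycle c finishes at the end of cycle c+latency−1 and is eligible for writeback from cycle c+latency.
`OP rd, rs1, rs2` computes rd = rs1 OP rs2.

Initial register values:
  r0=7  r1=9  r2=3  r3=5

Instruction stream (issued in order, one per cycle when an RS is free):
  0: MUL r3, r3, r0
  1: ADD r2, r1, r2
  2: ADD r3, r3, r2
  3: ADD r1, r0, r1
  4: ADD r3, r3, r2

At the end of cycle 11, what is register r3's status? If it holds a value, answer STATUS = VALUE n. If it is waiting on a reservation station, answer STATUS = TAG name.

  c1: issue MUL r3<-Mul1  regs: r0:7,r1:9,r2:3,r3:Mul1
  c2: issue ADD r2<-Add1  regs: r0:7,r1:9,r2:Add1,r3:Mul1
  c3: issue ADD r3<-Add2  regs: r0:7,r1:9,r2:Add1,r3:Add2
  c4: CDB Add1=12; issue ADD r1<-Add1  regs: r0:7,r1:Add1,r2:12,r3:Add2
  c5: stall  regs: r0:7,r1:Add1,r2:12,r3:Add2
  c6: CDB Add1=16; issue ADD r3<-Add1  regs: r0:7,r1:16,r2:12,r3:Add1
  c7: CDB Mul1=35  regs: r0:7,r1:16,r2:12,r3:Add1
  c8: -  regs: r0:7,r1:16,r2:12,r3:Add1
  c9: CDB Add2=47  regs: r0:7,r1:16,r2:12,r3:Add1
  c10: -  regs: r0:7,r1:16,r2:12,r3:Add1
  c11: CDB Add1=59  regs: r0:7,r1:16,r2:12,r3:59

STATUS = VALUE 59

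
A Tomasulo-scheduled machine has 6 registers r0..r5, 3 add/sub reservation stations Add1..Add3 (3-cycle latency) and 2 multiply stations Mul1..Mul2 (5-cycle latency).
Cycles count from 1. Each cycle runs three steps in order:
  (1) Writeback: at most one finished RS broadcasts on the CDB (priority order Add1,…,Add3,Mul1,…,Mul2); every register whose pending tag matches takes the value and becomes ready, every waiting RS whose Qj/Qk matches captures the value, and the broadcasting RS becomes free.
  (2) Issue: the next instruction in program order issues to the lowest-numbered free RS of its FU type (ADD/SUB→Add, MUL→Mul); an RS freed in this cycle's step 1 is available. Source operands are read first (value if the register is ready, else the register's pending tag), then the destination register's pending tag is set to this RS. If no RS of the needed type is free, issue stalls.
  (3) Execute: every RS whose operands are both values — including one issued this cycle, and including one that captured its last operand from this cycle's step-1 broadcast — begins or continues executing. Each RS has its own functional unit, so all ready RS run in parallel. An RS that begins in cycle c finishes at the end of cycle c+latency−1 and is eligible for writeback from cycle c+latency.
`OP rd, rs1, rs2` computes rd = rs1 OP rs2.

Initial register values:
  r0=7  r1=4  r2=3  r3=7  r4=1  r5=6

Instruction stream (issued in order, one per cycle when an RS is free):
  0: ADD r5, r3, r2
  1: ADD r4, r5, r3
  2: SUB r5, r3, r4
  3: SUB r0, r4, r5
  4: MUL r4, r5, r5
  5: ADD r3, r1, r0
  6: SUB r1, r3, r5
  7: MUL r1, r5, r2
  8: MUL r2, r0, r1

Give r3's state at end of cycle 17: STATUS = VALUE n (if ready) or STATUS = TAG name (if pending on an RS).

  c1: issue ADD r5<-Add1  regs: r0:7,r1:4,r2:3,r3:7,r4:1,r5:Add1
  c2: issue ADD r4<-Add2  regs: r0:7,r1:4,r2:3,r3:7,r4:Add2,r5:Add1
  c3: issue SUB r5<-Add3  regs: r0:7,r1:4,r2:3,r3:7,r4:Add2,r5:Add3
  c4: CDB Add1=10; issue SUB r0<-Add1  regs: r0:Add1,r1:4,r2:3,r3:7,r4:Add2,r5:Add3
  c5: issue MUL r4<-Mul1  regs: r0:Add1,r1:4,r2:3,r3:7,r4:Mul1,r5:Add3
  c6: stall  regs: r0:Add1,r1:4,r2:3,r3:7,r4:Mul1,r5:Add3
  c7: CDB Add2=17; issue ADD r3<-Add2  regs: r0:Add1,r1:4,r2:3,r3:Add2,r4:Mul1,r5:Add3
  c8: stall  regs: r0:Add1,r1:4,r2:3,r3:Add2,r4:Mul1,r5:Add3
  c9: stall  regs: r0:Add1,r1:4,r2:3,r3:Add2,r4:Mul1,r5:Add3
  c10: CDB Add3=-10; issue SUB r1<-Add3  regs: r0:Add1,r1:Add3,r2:3,r3:Add2,r4:Mul1,r5:-10
  c11: issue MUL r1<-Mul2  regs: r0:Add1,r1:Mul2,r2:3,r3:Add2,r4:Mul1,r5:-10
  c12: stall  regs: r0:Add1,r1:Mul2,r2:3,r3:Add2,r4:Mul1,r5:-10
  c13: CDB Add1=27; stall  regs: r0:27,r1:Mul2,r2:3,r3:Add2,r4:Mul1,r5:-10
  c14: stall  regs: r0:27,r1:Mul2,r2:3,r3:Add2,r4:Mul1,r5:-10
  c15: CDB Mul1=100; issue MUL r2<-Mul1  regs: r0:27,r1:Mul2,r2:Mul1,r3:Add2,r4:100,r5:-10
  c16: CDB Add2=31  regs: r0:27,r1:Mul2,r2:Mul1,r3:31,r4:100,r5:-10
  c17: CDB Mul2=-30  regs: r0:27,r1:-30,r2:Mul1,r3:31,r4:100,r5:-10

STATUS = VALUE 31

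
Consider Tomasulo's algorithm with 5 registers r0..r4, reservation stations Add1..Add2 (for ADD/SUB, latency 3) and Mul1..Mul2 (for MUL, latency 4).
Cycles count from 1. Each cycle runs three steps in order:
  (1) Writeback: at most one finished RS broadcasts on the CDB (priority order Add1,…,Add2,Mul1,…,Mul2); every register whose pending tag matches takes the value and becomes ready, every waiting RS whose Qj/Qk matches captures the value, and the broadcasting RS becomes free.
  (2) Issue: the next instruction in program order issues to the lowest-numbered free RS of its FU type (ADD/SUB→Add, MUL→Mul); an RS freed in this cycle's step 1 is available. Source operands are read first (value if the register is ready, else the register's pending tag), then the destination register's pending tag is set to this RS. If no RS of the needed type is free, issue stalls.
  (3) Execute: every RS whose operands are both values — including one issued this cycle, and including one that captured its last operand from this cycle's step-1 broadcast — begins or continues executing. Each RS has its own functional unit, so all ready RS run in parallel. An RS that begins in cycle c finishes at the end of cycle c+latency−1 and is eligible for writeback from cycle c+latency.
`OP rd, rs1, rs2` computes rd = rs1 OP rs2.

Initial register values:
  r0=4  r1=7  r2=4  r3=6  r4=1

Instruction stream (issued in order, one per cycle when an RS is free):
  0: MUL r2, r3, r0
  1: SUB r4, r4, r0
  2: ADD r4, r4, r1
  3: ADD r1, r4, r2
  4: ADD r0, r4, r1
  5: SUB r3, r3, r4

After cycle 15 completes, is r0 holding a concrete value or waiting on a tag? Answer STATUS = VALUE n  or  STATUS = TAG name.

c1: issue MUL r2<-Mul1 | r0:4,r1:7,r2:Mul1,r3:6,r4:1
c2: issue SUB r4<-Add1 | r0:4,r1:7,r2:Mul1,r3:6,r4:Add1
c3: issue ADD r4<-Add2 | r0:4,r1:7,r2:Mul1,r3:6,r4:Add2
c4: stall | r0:4,r1:7,r2:Mul1,r3:6,r4:Add2
c5: CDB Add1=-3; issue ADD r1<-Add1 | r0:4,r1:Add1,r2:Mul1,r3:6,r4:Add2
c6: CDB Mul1=24; stall | r0:4,r1:Add1,r2:24,r3:6,r4:Add2
c7: stall | r0:4,r1:Add1,r2:24,r3:6,r4:Add2
c8: CDB Add2=4; issue ADD r0<-Add2 | r0:Add2,r1:Add1,r2:24,r3:6,r4:4
c9: stall | r0:Add2,r1:Add1,r2:24,r3:6,r4:4
c10: stall | r0:Add2,r1:Add1,r2:24,r3:6,r4:4
c11: CDB Add1=28; issue SUB r3<-Add1 | r0:Add2,r1:28,r2:24,r3:Add1,r4:4
c12: - | r0:Add2,r1:28,r2:24,r3:Add1,r4:4
c13: - | r0:Add2,r1:28,r2:24,r3:Add1,r4:4
c14: CDB Add1=2 | r0:Add2,r1:28,r2:24,r3:2,r4:4
c15: CDB Add2=32 | r0:32,r1:28,r2:24,r3:2,r4:4

STATUS = VALUE 32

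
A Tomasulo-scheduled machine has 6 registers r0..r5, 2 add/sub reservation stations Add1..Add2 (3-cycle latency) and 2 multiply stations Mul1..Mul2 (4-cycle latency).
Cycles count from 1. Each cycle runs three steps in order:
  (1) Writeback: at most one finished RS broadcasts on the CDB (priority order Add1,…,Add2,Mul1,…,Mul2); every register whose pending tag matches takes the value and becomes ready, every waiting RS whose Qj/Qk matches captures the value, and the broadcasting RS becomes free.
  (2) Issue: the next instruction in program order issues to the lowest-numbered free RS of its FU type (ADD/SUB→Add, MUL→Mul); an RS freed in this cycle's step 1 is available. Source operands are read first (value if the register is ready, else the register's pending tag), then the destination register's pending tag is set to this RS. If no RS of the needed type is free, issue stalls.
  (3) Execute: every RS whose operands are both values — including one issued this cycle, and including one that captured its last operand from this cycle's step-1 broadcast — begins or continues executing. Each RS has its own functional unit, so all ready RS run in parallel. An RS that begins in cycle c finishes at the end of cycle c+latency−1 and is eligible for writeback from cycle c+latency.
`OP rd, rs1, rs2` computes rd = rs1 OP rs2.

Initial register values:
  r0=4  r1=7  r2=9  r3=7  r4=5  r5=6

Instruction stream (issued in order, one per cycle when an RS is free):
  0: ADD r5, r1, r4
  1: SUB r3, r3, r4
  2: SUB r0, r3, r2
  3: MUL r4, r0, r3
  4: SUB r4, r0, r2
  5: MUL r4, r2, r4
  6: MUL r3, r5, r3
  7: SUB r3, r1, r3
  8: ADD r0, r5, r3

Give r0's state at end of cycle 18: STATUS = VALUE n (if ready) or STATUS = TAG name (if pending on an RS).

STATUS = TAG Add2

c1: issue ADD r5<-Add1 | r0:4,r1:7,r2:9,r3:7,r4:5,r5:Add1
c2: issue SUB r3<-Add2 | r0:4,r1:7,r2:9,r3:Add2,r4:5,r5:Add1
c3: stall | r0:4,r1:7,r2:9,r3:Add2,r4:5,r5:Add1
c4: CDB Add1=12; issue SUB r0<-Add1 | r0:Add1,r1:7,r2:9,r3:Add2,r4:5,r5:12
c5: CDB Add2=2; issue MUL r4<-Mul1 | r0:Add1,r1:7,r2:9,r3:2,r4:Mul1,r5:12
c6: issue SUB r4<-Add2 | r0:Add1,r1:7,r2:9,r3:2,r4:Add2,r5:12
c7: issue MUL r4<-Mul2 | r0:Add1,r1:7,r2:9,r3:2,r4:Mul2,r5:12
c8: CDB Add1=-7; stall | r0:-7,r1:7,r2:9,r3:2,r4:Mul2,r5:12
c9: stall | r0:-7,r1:7,r2:9,r3:2,r4:Mul2,r5:12
c10: stall | r0:-7,r1:7,r2:9,r3:2,r4:Mul2,r5:12
c11: CDB Add2=-16; stall | r0:-7,r1:7,r2:9,r3:2,r4:Mul2,r5:12
c12: CDB Mul1=-14; issue MUL r3<-Mul1 | r0:-7,r1:7,r2:9,r3:Mul1,r4:Mul2,r5:12
c13: issue SUB r3<-Add1 | r0:-7,r1:7,r2:9,r3:Add1,r4:Mul2,r5:12
c14: issue ADD r0<-Add2 | r0:Add2,r1:7,r2:9,r3:Add1,r4:Mul2,r5:12
c15: CDB Mul2=-144 | r0:Add2,r1:7,r2:9,r3:Add1,r4:-144,r5:12
c16: CDB Mul1=24 | r0:Add2,r1:7,r2:9,r3:Add1,r4:-144,r5:12
c17: - | r0:Add2,r1:7,r2:9,r3:Add1,r4:-144,r5:12
c18: - | r0:Add2,r1:7,r2:9,r3:Add1,r4:-144,r5:12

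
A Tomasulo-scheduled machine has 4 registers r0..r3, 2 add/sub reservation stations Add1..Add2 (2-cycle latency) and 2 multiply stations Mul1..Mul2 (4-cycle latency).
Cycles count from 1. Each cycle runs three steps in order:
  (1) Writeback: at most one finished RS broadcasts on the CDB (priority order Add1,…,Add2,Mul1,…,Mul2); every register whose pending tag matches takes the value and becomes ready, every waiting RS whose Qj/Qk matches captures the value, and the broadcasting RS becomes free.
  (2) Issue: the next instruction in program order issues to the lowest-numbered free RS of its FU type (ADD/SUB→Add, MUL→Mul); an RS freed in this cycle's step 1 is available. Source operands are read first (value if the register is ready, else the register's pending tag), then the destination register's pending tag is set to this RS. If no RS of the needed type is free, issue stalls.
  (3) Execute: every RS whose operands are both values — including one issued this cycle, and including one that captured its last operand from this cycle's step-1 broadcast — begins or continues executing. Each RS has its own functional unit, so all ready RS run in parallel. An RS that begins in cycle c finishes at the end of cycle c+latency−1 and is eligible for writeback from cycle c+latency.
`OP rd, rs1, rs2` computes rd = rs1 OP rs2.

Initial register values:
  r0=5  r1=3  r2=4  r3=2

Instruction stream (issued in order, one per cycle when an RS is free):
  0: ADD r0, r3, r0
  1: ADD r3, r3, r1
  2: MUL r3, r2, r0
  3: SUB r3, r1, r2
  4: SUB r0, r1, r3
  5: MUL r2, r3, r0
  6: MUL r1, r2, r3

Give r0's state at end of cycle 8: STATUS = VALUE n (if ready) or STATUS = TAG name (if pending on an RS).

STATUS = VALUE 4

  c1: issue ADD r0<-Add1  regs: r0:Add1,r1:3,r2:4,r3:2
  c2: issue ADD r3<-Add2  regs: r0:Add1,r1:3,r2:4,r3:Add2
  c3: CDB Add1=7; issue MUL r3<-Mul1  regs: r0:7,r1:3,r2:4,r3:Mul1
  c4: CDB Add2=5; issue SUB r3<-Add1  regs: r0:7,r1:3,r2:4,r3:Add1
  c5: issue SUB r0<-Add2  regs: r0:Add2,r1:3,r2:4,r3:Add1
  c6: CDB Add1=-1; issue MUL r2<-Mul2  regs: r0:Add2,r1:3,r2:Mul2,r3:-1
  c7: CDB Mul1=28; issue MUL r1<-Mul1  regs: r0:Add2,r1:Mul1,r2:Mul2,r3:-1
  c8: CDB Add2=4  regs: r0:4,r1:Mul1,r2:Mul2,r3:-1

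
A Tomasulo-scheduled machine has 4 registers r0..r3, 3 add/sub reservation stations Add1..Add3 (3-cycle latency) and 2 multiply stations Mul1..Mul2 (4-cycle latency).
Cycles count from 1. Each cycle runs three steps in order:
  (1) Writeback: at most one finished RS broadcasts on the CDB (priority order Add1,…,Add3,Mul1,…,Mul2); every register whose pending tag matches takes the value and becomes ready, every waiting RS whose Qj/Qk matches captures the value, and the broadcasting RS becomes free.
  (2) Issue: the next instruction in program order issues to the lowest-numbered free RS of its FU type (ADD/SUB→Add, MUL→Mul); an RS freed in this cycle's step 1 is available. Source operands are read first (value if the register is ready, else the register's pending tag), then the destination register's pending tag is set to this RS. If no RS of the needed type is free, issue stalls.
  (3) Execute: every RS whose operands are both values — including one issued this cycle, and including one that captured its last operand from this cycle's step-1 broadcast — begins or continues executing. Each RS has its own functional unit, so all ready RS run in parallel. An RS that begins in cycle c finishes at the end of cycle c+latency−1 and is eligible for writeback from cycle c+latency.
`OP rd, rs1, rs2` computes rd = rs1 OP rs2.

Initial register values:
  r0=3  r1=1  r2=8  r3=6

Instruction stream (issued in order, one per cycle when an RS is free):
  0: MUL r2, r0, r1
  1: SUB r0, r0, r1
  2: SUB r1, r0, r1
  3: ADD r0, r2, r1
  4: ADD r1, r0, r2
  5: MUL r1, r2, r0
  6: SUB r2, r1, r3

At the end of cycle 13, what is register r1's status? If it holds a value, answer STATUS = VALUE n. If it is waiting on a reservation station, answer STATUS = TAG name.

STATUS = TAG Mul1

cycle 1: issue MUL r2<-Mul1 // r0:3,r1:1,r2:Mul1,r3:6
cycle 2: issue SUB r0<-Add1 // r0:Add1,r1:1,r2:Mul1,r3:6
cycle 3: issue SUB r1<-Add2 // r0:Add1,r1:Add2,r2:Mul1,r3:6
cycle 4: issue ADD r0<-Add3 // r0:Add3,r1:Add2,r2:Mul1,r3:6
cycle 5: CDB Add1=2; issue ADD r1<-Add1 // r0:Add3,r1:Add1,r2:Mul1,r3:6
cycle 6: CDB Mul1=3; issue MUL r1<-Mul1 // r0:Add3,r1:Mul1,r2:3,r3:6
cycle 7: stall // r0:Add3,r1:Mul1,r2:3,r3:6
cycle 8: CDB Add2=1; issue SUB r2<-Add2 // r0:Add3,r1:Mul1,r2:Add2,r3:6
cycle 9: - // r0:Add3,r1:Mul1,r2:Add2,r3:6
cycle 10: - // r0:Add3,r1:Mul1,r2:Add2,r3:6
cycle 11: CDB Add3=4 // r0:4,r1:Mul1,r2:Add2,r3:6
cycle 12: - // r0:4,r1:Mul1,r2:Add2,r3:6
cycle 13: - // r0:4,r1:Mul1,r2:Add2,r3:6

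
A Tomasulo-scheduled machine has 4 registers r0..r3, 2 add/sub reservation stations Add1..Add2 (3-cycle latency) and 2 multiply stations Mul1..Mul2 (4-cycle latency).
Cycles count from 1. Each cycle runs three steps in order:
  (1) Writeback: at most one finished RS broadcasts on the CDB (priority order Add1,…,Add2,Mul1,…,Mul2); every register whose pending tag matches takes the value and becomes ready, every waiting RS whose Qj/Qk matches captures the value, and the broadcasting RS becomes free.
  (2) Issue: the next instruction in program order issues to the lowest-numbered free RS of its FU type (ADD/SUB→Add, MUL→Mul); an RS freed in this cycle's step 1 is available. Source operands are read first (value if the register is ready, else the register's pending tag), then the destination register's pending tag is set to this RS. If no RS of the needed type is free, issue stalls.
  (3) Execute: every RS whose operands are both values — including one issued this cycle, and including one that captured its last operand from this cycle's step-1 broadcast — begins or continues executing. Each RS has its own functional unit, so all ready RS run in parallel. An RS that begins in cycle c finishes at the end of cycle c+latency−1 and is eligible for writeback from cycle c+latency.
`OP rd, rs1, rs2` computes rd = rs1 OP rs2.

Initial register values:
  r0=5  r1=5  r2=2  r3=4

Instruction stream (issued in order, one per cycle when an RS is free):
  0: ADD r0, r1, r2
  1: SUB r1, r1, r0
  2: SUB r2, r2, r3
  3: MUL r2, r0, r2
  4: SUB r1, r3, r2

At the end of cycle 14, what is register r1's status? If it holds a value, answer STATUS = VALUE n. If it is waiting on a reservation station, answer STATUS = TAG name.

STATUS = VALUE 18

  c1: issue ADD r0<-Add1  regs: r0:Add1,r1:5,r2:2,r3:4
  c2: issue SUB r1<-Add2  regs: r0:Add1,r1:Add2,r2:2,r3:4
  c3: stall  regs: r0:Add1,r1:Add2,r2:2,r3:4
  c4: CDB Add1=7; issue SUB r2<-Add1  regs: r0:7,r1:Add2,r2:Add1,r3:4
  c5: issue MUL r2<-Mul1  regs: r0:7,r1:Add2,r2:Mul1,r3:4
  c6: stall  regs: r0:7,r1:Add2,r2:Mul1,r3:4
  c7: CDB Add1=-2; issue SUB r1<-Add1  regs: r0:7,r1:Add1,r2:Mul1,r3:4
  c8: CDB Add2=-2  regs: r0:7,r1:Add1,r2:Mul1,r3:4
  c9: -  regs: r0:7,r1:Add1,r2:Mul1,r3:4
  c10: -  regs: r0:7,r1:Add1,r2:Mul1,r3:4
  c11: CDB Mul1=-14  regs: r0:7,r1:Add1,r2:-14,r3:4
  c12: -  regs: r0:7,r1:Add1,r2:-14,r3:4
  c13: -  regs: r0:7,r1:Add1,r2:-14,r3:4
  c14: CDB Add1=18  regs: r0:7,r1:18,r2:-14,r3:4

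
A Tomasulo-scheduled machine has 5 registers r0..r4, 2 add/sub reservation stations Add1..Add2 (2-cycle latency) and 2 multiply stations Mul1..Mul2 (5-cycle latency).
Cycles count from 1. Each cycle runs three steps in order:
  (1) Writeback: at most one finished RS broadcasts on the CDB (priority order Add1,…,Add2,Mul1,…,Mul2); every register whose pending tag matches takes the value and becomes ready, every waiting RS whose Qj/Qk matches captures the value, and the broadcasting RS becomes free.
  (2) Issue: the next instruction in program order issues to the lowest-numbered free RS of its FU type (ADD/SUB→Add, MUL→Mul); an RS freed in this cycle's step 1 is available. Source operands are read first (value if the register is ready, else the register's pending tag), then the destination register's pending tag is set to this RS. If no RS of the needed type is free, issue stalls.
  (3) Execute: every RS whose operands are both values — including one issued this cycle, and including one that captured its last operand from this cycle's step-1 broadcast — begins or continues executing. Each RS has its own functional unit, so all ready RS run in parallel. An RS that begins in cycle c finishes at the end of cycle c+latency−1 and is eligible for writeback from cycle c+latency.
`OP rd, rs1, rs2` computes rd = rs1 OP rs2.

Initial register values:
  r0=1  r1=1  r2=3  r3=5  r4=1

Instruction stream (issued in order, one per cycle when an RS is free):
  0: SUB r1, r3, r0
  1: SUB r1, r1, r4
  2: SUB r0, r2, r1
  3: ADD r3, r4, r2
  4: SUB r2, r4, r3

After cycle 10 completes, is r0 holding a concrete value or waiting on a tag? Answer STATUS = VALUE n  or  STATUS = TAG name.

c1: issue SUB r1<-Add1 | r0:1,r1:Add1,r2:3,r3:5,r4:1
c2: issue SUB r1<-Add2 | r0:1,r1:Add2,r2:3,r3:5,r4:1
c3: CDB Add1=4; issue SUB r0<-Add1 | r0:Add1,r1:Add2,r2:3,r3:5,r4:1
c4: stall | r0:Add1,r1:Add2,r2:3,r3:5,r4:1
c5: CDB Add2=3; issue ADD r3<-Add2 | r0:Add1,r1:3,r2:3,r3:Add2,r4:1
c6: stall | r0:Add1,r1:3,r2:3,r3:Add2,r4:1
c7: CDB Add1=0; issue SUB r2<-Add1 | r0:0,r1:3,r2:Add1,r3:Add2,r4:1
c8: CDB Add2=4 | r0:0,r1:3,r2:Add1,r3:4,r4:1
c9: - | r0:0,r1:3,r2:Add1,r3:4,r4:1
c10: CDB Add1=-3 | r0:0,r1:3,r2:-3,r3:4,r4:1

STATUS = VALUE 0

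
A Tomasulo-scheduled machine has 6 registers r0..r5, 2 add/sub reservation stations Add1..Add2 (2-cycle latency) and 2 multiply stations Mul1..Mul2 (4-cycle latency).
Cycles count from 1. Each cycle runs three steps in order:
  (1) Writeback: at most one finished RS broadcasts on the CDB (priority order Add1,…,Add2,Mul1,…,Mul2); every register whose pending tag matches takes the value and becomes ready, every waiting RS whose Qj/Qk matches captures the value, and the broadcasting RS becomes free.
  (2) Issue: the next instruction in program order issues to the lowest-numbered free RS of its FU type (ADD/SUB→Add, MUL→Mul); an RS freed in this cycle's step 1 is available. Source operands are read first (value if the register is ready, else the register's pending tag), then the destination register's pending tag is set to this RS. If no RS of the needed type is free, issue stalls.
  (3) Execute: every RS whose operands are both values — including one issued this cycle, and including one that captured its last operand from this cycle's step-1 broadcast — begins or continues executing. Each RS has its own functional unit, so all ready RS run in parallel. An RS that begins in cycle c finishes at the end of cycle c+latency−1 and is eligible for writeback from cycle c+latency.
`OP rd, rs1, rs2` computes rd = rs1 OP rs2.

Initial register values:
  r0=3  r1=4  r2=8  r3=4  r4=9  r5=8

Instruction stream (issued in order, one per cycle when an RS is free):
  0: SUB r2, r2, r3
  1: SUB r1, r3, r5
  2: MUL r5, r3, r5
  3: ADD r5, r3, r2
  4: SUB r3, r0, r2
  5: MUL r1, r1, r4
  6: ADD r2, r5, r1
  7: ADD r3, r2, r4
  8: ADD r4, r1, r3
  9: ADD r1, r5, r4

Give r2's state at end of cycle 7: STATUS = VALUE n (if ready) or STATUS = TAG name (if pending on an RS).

c1: issue SUB r2<-Add1 | r0:3,r1:4,r2:Add1,r3:4,r4:9,r5:8
c2: issue SUB r1<-Add2 | r0:3,r1:Add2,r2:Add1,r3:4,r4:9,r5:8
c3: CDB Add1=4; issue MUL r5<-Mul1 | r0:3,r1:Add2,r2:4,r3:4,r4:9,r5:Mul1
c4: CDB Add2=-4; issue ADD r5<-Add1 | r0:3,r1:-4,r2:4,r3:4,r4:9,r5:Add1
c5: issue SUB r3<-Add2 | r0:3,r1:-4,r2:4,r3:Add2,r4:9,r5:Add1
c6: CDB Add1=8; issue MUL r1<-Mul2 | r0:3,r1:Mul2,r2:4,r3:Add2,r4:9,r5:8
c7: CDB Add2=-1; issue ADD r2<-Add1 | r0:3,r1:Mul2,r2:Add1,r3:-1,r4:9,r5:8

STATUS = TAG Add1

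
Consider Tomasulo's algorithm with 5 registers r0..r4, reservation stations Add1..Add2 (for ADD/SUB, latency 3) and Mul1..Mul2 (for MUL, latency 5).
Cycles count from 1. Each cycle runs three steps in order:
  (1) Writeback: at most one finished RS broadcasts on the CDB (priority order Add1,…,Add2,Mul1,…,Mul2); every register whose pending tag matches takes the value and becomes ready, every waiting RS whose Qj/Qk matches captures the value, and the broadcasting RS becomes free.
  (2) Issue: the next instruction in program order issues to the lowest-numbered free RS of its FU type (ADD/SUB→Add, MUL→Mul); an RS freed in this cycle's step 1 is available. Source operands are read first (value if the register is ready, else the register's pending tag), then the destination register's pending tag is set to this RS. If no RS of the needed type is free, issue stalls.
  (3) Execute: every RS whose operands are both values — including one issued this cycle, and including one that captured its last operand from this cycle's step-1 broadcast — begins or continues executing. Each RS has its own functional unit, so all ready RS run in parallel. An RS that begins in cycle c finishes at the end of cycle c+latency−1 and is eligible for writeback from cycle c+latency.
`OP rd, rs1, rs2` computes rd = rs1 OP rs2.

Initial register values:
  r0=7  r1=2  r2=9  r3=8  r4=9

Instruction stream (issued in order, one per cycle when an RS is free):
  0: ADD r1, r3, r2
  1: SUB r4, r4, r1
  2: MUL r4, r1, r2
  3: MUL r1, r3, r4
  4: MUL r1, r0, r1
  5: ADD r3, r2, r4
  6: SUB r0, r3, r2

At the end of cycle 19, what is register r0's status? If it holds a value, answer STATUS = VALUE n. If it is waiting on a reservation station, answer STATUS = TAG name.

STATUS = VALUE 153

c1: issue ADD r1<-Add1 | r0:7,r1:Add1,r2:9,r3:8,r4:9
c2: issue SUB r4<-Add2 | r0:7,r1:Add1,r2:9,r3:8,r4:Add2
c3: issue MUL r4<-Mul1 | r0:7,r1:Add1,r2:9,r3:8,r4:Mul1
c4: CDB Add1=17; issue MUL r1<-Mul2 | r0:7,r1:Mul2,r2:9,r3:8,r4:Mul1
c5: stall | r0:7,r1:Mul2,r2:9,r3:8,r4:Mul1
c6: stall | r0:7,r1:Mul2,r2:9,r3:8,r4:Mul1
c7: CDB Add2=-8; stall | r0:7,r1:Mul2,r2:9,r3:8,r4:Mul1
c8: stall | r0:7,r1:Mul2,r2:9,r3:8,r4:Mul1
c9: CDB Mul1=153; issue MUL r1<-Mul1 | r0:7,r1:Mul1,r2:9,r3:8,r4:153
c10: issue ADD r3<-Add1 | r0:7,r1:Mul1,r2:9,r3:Add1,r4:153
c11: issue SUB r0<-Add2 | r0:Add2,r1:Mul1,r2:9,r3:Add1,r4:153
c12: - | r0:Add2,r1:Mul1,r2:9,r3:Add1,r4:153
c13: CDB Add1=162 | r0:Add2,r1:Mul1,r2:9,r3:162,r4:153
c14: CDB Mul2=1224 | r0:Add2,r1:Mul1,r2:9,r3:162,r4:153
c15: - | r0:Add2,r1:Mul1,r2:9,r3:162,r4:153
c16: CDB Add2=153 | r0:153,r1:Mul1,r2:9,r3:162,r4:153
c17: - | r0:153,r1:Mul1,r2:9,r3:162,r4:153
c18: - | r0:153,r1:Mul1,r2:9,r3:162,r4:153
c19: CDB Mul1=8568 | r0:153,r1:8568,r2:9,r3:162,r4:153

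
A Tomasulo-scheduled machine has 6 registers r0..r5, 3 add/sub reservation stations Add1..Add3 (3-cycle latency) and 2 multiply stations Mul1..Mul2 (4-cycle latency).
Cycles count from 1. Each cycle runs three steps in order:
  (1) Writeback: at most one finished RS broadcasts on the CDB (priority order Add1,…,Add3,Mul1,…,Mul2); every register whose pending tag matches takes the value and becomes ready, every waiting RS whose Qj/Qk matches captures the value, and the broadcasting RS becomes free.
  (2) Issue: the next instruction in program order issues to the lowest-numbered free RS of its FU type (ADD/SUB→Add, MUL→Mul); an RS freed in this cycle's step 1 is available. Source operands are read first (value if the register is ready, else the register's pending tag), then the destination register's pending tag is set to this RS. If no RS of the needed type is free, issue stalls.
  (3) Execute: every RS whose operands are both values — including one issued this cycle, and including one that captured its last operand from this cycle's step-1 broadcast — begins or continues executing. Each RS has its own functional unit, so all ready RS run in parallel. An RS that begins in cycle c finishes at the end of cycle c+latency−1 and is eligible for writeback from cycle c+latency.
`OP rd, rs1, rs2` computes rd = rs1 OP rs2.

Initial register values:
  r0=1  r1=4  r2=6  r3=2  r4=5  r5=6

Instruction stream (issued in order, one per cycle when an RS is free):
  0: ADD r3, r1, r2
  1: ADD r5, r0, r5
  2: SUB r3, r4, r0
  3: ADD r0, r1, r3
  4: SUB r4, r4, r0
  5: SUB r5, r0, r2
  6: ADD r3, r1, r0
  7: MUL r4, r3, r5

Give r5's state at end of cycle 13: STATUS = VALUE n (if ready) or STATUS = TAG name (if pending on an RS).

cycle 1: issue ADD r3<-Add1 // r0:1,r1:4,r2:6,r3:Add1,r4:5,r5:6
cycle 2: issue ADD r5<-Add2 // r0:1,r1:4,r2:6,r3:Add1,r4:5,r5:Add2
cycle 3: issue SUB r3<-Add3 // r0:1,r1:4,r2:6,r3:Add3,r4:5,r5:Add2
cycle 4: CDB Add1=10; issue ADD r0<-Add1 // r0:Add1,r1:4,r2:6,r3:Add3,r4:5,r5:Add2
cycle 5: CDB Add2=7; issue SUB r4<-Add2 // r0:Add1,r1:4,r2:6,r3:Add3,r4:Add2,r5:7
cycle 6: CDB Add3=4; issue SUB r5<-Add3 // r0:Add1,r1:4,r2:6,r3:4,r4:Add2,r5:Add3
cycle 7: stall // r0:Add1,r1:4,r2:6,r3:4,r4:Add2,r5:Add3
cycle 8: stall // r0:Add1,r1:4,r2:6,r3:4,r4:Add2,r5:Add3
cycle 9: CDB Add1=8; issue ADD r3<-Add1 // r0:8,r1:4,r2:6,r3:Add1,r4:Add2,r5:Add3
cycle 10: issue MUL r4<-Mul1 // r0:8,r1:4,r2:6,r3:Add1,r4:Mul1,r5:Add3
cycle 11: - // r0:8,r1:4,r2:6,r3:Add1,r4:Mul1,r5:Add3
cycle 12: CDB Add1=12 // r0:8,r1:4,r2:6,r3:12,r4:Mul1,r5:Add3
cycle 13: CDB Add2=-3 // r0:8,r1:4,r2:6,r3:12,r4:Mul1,r5:Add3

STATUS = TAG Add3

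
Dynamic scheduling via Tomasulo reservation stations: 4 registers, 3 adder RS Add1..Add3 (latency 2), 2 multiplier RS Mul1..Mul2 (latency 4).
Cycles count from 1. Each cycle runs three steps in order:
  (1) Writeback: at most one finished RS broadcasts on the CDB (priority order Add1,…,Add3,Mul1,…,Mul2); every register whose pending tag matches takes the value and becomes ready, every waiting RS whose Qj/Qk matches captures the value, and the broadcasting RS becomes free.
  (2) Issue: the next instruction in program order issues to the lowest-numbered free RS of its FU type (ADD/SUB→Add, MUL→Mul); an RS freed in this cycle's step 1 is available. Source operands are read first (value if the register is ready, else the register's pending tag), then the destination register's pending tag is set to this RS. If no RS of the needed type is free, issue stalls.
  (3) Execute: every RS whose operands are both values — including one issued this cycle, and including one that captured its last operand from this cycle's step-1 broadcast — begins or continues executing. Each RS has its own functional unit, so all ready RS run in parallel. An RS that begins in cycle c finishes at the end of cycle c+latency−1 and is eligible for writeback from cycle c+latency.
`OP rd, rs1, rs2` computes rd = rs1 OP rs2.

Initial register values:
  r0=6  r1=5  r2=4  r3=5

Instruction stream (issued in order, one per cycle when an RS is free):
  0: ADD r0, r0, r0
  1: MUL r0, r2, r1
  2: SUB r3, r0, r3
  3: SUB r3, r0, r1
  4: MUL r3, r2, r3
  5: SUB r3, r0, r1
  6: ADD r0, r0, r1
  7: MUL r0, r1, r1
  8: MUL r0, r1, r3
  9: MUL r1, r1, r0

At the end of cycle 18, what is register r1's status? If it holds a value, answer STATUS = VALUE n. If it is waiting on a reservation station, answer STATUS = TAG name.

cycle 1: issue ADD r0<-Add1 // r0:Add1,r1:5,r2:4,r3:5
cycle 2: issue MUL r0<-Mul1 // r0:Mul1,r1:5,r2:4,r3:5
cycle 3: CDB Add1=12; issue SUB r3<-Add1 // r0:Mul1,r1:5,r2:4,r3:Add1
cycle 4: issue SUB r3<-Add2 // r0:Mul1,r1:5,r2:4,r3:Add2
cycle 5: issue MUL r3<-Mul2 // r0:Mul1,r1:5,r2:4,r3:Mul2
cycle 6: CDB Mul1=20; issue SUB r3<-Add3 // r0:20,r1:5,r2:4,r3:Add3
cycle 7: stall // r0:20,r1:5,r2:4,r3:Add3
cycle 8: CDB Add1=15; issue ADD r0<-Add1 // r0:Add1,r1:5,r2:4,r3:Add3
cycle 9: CDB Add2=15; issue MUL r0<-Mul1 // r0:Mul1,r1:5,r2:4,r3:Add3
cycle 10: CDB Add1=25; stall // r0:Mul1,r1:5,r2:4,r3:Add3
cycle 11: CDB Add3=15; stall // r0:Mul1,r1:5,r2:4,r3:15
cycle 12: stall // r0:Mul1,r1:5,r2:4,r3:15
cycle 13: CDB Mul1=25; issue MUL r0<-Mul1 // r0:Mul1,r1:5,r2:4,r3:15
cycle 14: CDB Mul2=60; issue MUL r1<-Mul2 // r0:Mul1,r1:Mul2,r2:4,r3:15
cycle 15: - // r0:Mul1,r1:Mul2,r2:4,r3:15
cycle 16: - // r0:Mul1,r1:Mul2,r2:4,r3:15
cycle 17: CDB Mul1=75 // r0:75,r1:Mul2,r2:4,r3:15
cycle 18: - // r0:75,r1:Mul2,r2:4,r3:15

STATUS = TAG Mul2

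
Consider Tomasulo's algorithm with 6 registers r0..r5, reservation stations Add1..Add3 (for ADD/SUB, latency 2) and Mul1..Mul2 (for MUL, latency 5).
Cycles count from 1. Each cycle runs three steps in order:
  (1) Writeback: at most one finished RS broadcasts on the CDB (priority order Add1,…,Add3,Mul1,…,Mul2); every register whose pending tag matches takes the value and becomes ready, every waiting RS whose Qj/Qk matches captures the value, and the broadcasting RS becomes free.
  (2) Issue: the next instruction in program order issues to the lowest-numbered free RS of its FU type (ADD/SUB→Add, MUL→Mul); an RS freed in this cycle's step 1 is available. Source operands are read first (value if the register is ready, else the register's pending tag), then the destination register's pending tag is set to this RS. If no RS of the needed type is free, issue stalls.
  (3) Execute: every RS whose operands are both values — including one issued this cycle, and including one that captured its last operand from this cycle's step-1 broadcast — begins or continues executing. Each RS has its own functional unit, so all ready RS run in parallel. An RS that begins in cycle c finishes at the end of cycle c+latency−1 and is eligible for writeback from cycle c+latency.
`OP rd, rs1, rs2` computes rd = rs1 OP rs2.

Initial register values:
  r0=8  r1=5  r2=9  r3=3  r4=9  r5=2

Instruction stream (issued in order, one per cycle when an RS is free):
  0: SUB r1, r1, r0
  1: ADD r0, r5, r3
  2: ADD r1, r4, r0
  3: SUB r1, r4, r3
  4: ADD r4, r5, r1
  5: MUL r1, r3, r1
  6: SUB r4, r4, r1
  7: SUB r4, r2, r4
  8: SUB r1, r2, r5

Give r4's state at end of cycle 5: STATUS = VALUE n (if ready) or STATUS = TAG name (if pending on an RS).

c1: issue SUB r1<-Add1 | r0:8,r1:Add1,r2:9,r3:3,r4:9,r5:2
c2: issue ADD r0<-Add2 | r0:Add2,r1:Add1,r2:9,r3:3,r4:9,r5:2
c3: CDB Add1=-3; issue ADD r1<-Add1 | r0:Add2,r1:Add1,r2:9,r3:3,r4:9,r5:2
c4: CDB Add2=5; issue SUB r1<-Add2 | r0:5,r1:Add2,r2:9,r3:3,r4:9,r5:2
c5: issue ADD r4<-Add3 | r0:5,r1:Add2,r2:9,r3:3,r4:Add3,r5:2

STATUS = TAG Add3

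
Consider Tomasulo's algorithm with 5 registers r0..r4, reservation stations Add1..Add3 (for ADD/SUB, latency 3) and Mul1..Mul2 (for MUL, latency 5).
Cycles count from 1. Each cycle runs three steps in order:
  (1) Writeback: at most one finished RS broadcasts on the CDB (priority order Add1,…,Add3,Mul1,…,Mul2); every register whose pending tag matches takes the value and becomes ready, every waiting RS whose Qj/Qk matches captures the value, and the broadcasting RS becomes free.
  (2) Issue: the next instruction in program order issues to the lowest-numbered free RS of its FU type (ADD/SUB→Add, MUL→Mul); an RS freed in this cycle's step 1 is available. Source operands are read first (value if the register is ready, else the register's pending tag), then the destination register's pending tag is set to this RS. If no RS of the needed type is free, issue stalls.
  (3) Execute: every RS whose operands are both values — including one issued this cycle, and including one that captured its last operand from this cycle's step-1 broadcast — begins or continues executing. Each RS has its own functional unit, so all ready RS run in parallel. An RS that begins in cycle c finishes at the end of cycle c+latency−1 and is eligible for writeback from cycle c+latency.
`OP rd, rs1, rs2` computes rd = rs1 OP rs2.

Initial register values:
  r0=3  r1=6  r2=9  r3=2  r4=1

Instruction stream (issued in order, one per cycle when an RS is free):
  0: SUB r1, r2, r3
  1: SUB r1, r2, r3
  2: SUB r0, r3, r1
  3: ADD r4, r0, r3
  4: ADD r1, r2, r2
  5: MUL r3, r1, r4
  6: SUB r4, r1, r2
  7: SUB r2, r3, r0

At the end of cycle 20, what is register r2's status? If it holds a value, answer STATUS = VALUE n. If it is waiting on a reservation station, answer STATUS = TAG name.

STATUS = VALUE -49

c1: issue SUB r1<-Add1 | r0:3,r1:Add1,r2:9,r3:2,r4:1
c2: issue SUB r1<-Add2 | r0:3,r1:Add2,r2:9,r3:2,r4:1
c3: issue SUB r0<-Add3 | r0:Add3,r1:Add2,r2:9,r3:2,r4:1
c4: CDB Add1=7; issue ADD r4<-Add1 | r0:Add3,r1:Add2,r2:9,r3:2,r4:Add1
c5: CDB Add2=7; issue ADD r1<-Add2 | r0:Add3,r1:Add2,r2:9,r3:2,r4:Add1
c6: issue MUL r3<-Mul1 | r0:Add3,r1:Add2,r2:9,r3:Mul1,r4:Add1
c7: stall | r0:Add3,r1:Add2,r2:9,r3:Mul1,r4:Add1
c8: CDB Add2=18; issue SUB r4<-Add2 | r0:Add3,r1:18,r2:9,r3:Mul1,r4:Add2
c9: CDB Add3=-5; issue SUB r2<-Add3 | r0:-5,r1:18,r2:Add3,r3:Mul1,r4:Add2
c10: - | r0:-5,r1:18,r2:Add3,r3:Mul1,r4:Add2
c11: CDB Add2=9 | r0:-5,r1:18,r2:Add3,r3:Mul1,r4:9
c12: CDB Add1=-3 | r0:-5,r1:18,r2:Add3,r3:Mul1,r4:9
c13: - | r0:-5,r1:18,r2:Add3,r3:Mul1,r4:9
c14: - | r0:-5,r1:18,r2:Add3,r3:Mul1,r4:9
c15: - | r0:-5,r1:18,r2:Add3,r3:Mul1,r4:9
c16: - | r0:-5,r1:18,r2:Add3,r3:Mul1,r4:9
c17: CDB Mul1=-54 | r0:-5,r1:18,r2:Add3,r3:-54,r4:9
c18: - | r0:-5,r1:18,r2:Add3,r3:-54,r4:9
c19: - | r0:-5,r1:18,r2:Add3,r3:-54,r4:9
c20: CDB Add3=-49 | r0:-5,r1:18,r2:-49,r3:-54,r4:9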